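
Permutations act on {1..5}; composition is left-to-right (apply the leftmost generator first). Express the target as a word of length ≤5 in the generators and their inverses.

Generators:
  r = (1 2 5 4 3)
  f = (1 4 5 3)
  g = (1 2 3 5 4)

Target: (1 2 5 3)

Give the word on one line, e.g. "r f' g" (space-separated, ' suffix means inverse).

  after g': (1 4 5 3 2)
  after f: (1 5)(2 4 3)
  after r': (1 2 5 3)

g' f r'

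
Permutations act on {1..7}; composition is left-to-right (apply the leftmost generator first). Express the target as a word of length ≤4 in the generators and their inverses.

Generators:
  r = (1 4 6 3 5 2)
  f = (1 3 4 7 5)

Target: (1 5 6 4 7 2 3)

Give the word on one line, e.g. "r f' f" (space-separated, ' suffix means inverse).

r' f r f'

  after r': (1 2 5 3 6 4)
  after f: (1 2)(3 6 7 5 4)
  after r: (2 4 5 6 7)
  after f': (1 5 6 4 7 2 3)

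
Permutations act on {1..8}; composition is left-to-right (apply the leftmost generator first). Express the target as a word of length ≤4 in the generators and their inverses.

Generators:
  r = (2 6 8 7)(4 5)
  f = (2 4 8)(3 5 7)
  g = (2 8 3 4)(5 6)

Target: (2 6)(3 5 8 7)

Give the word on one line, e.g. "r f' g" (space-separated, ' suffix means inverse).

  after g': (2 4 3 8)(5 6)
  after r': (2 5)(3 6 4)(7 8)
  after g: (2 6)(3 5 8 7)

g' r' g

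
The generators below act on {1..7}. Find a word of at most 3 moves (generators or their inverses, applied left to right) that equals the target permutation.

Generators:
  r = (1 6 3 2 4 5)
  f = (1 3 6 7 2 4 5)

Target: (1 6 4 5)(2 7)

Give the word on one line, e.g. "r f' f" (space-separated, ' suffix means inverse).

f' r r

  after f': (1 5 4 2 7 6 3)
  after r: (2 7 3 6)
  after r: (1 6 4 5)(2 7)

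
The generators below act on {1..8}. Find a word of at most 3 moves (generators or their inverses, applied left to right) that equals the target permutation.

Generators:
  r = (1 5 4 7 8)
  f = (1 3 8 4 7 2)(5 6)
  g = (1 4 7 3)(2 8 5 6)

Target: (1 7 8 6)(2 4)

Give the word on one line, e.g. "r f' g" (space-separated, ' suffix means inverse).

  after g: (1 4 7 3)(2 8 5 6)
  after f: (1 7 8 6)(2 4)

g f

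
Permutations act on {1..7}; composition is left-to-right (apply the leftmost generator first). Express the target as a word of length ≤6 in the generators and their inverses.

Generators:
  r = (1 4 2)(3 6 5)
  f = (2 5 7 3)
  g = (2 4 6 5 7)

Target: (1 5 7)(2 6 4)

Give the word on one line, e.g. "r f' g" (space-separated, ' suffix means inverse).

f r' f' g r'

  after f: (2 5 7 3)
  after r': (1 2 6 3 4)(5 7)
  after f': (1 3 4)(2 6 7)
  after g: (1 3 6 2 5 7 4)
  after r': (1 5 7)(2 6 4)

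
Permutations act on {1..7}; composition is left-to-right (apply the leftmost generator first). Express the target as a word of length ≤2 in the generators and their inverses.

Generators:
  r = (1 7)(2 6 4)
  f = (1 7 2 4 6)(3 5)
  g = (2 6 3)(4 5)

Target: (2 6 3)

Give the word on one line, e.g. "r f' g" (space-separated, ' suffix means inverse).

  after g': (2 3 6)(4 5)
  after g': (2 6 3)

g' g'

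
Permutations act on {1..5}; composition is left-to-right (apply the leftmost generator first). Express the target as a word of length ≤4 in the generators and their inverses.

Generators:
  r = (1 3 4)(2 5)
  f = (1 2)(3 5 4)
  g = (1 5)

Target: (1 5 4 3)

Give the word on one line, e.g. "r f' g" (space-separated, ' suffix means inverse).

f' f' g'

  after f': (1 2)(3 4 5)
  after f': (3 5 4)
  after g': (1 5 4 3)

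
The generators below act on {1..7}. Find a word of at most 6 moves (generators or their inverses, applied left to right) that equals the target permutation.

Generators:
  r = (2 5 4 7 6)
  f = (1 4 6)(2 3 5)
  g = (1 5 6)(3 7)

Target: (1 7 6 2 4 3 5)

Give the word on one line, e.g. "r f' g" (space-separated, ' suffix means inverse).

  after g': (1 6 5)(3 7)
  after r: (1 2 5)(3 6 4 7)
  after f': (1 5 6)(2 3 4 7)
  after g: (1 6 5)(2 7)(3 4)
  after r': (1 7 6 2 4 3 5)

g' r f' g r'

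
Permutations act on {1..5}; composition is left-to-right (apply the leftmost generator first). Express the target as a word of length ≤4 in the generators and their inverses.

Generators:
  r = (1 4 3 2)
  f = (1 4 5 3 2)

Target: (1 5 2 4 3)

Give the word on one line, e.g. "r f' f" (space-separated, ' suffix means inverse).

  after f': (1 2 3 5 4)
  after f': (1 3 4 2 5)
  after f': (1 5 2 4 3)

f' f' f'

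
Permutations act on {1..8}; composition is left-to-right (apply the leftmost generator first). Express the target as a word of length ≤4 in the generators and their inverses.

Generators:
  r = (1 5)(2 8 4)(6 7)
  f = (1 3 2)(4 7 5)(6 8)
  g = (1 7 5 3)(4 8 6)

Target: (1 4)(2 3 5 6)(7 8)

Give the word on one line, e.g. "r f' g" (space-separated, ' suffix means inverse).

  after f': (1 2 3)(4 5 7)(6 8)
  after r': (1 4)(2 3 5 6)(7 8)

f' r'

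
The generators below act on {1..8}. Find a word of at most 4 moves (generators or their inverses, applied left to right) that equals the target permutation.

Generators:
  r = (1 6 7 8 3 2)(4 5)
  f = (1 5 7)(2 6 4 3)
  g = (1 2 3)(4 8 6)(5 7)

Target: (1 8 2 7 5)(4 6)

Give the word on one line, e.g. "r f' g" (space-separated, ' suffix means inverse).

g r' r'

  after g: (1 2 3)(4 8 6)(5 7)
  after r': (1 3 2 8)(4 7)(5 6)
  after r': (1 8 2 7 5)(4 6)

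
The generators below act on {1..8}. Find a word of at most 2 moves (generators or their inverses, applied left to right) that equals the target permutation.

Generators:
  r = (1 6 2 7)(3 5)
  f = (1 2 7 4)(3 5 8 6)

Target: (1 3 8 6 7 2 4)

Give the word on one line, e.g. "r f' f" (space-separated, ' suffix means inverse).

  after r: (1 6 2 7)(3 5)
  after f: (1 3 8 6 7 2 4)

r f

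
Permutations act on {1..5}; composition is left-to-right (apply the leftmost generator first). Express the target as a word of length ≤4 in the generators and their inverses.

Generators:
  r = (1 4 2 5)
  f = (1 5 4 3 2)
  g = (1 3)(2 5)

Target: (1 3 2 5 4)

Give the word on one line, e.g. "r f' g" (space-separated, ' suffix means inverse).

r g f r'

  after r: (1 4 2 5)
  after g: (1 4 5 3)
  after f: (1 3 5 2)
  after r': (1 3 2 5 4)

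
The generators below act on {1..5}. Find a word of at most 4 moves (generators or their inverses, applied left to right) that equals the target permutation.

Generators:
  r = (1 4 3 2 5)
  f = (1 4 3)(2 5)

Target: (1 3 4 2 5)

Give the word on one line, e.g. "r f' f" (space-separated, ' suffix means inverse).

  after f': (1 3 4)(2 5)
  after f': (1 4 3)
  after r: (1 3 4 2 5)

f' f' r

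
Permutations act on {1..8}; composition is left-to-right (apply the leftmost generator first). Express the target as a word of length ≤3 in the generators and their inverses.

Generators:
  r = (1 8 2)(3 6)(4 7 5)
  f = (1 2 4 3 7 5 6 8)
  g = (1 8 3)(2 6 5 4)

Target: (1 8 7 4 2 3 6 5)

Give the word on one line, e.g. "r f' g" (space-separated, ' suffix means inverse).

g f g

  after g: (1 8 3)(2 6 5 4)
  after f: (2 8 7 5 3)
  after g: (1 8 7 4 2 3 6 5)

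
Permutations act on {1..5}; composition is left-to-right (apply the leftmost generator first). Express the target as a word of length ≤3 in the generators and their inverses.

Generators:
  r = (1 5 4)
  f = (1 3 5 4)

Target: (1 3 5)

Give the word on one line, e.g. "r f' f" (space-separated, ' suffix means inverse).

  after f': (1 4 5 3)
  after r': (1 5 3 4)
  after f': (1 3 5)

f' r' f'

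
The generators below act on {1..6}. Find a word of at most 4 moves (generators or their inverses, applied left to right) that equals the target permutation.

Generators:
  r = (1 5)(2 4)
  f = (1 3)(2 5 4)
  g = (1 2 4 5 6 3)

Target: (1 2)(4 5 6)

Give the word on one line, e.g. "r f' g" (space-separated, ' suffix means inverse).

  after g': (1 3 6 5 4 2)
  after f': (2 3 6)
  after g: (1 2)(4 5 6)

g' f' g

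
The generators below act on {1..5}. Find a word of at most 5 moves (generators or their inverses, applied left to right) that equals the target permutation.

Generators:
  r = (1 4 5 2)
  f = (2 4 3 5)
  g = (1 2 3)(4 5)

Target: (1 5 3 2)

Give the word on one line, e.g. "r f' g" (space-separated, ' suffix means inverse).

r f f

  after r: (1 4 5 2)
  after f: (1 3 5 4 2)
  after f: (1 5 3 2)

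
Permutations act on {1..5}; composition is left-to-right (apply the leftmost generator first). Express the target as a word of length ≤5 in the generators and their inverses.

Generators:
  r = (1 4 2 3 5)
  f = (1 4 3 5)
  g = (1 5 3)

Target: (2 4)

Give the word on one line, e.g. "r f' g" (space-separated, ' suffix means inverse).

  after f': (1 5 3 4)
  after g: (1 3 4 5)
  after g: (3 4)
  after r': (1 5 3)(2 4)
  after g': (2 4)

f' g g r' g'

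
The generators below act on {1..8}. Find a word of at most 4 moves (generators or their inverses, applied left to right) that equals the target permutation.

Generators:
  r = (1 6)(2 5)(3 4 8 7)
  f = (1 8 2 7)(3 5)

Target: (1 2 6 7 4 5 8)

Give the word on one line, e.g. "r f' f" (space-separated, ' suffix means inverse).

  after f': (1 7 2 8)(3 5)
  after r: (1 3 2 7 5 4 8 6)
  after f: (1 5 4 2)(3 7)(6 8)
  after r: (1 2 6 7 4 5 8)

f' r f r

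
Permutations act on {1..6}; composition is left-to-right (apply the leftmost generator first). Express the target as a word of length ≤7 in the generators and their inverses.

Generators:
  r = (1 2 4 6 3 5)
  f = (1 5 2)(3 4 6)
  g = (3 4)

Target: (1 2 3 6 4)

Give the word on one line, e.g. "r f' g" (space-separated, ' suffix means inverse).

  after r': (1 5 3 6 4 2)
  after g': (1 5 4 2)(3 6)
  after f': (3 4 5)
  after r: (1 2 4)(3 6)
  after g: (1 2 3 6 4)

r' g' f' r g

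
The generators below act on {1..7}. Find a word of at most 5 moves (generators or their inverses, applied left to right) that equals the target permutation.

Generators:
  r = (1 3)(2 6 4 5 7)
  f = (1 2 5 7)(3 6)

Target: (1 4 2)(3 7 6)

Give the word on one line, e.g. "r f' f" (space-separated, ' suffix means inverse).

f' r' r'

  after f': (1 7 5 2)(3 6)
  after r': (1 5 7 4 6)(2 3)
  after r': (1 4 2)(3 7 6)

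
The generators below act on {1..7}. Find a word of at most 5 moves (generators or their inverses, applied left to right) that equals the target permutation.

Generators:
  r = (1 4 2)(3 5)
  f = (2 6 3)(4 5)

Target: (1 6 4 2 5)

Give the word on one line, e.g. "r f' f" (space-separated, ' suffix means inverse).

  after r: (1 4 2)(3 5)
  after f: (1 5 2)(3 4 6)
  after r: (1 3 2 4 6 5)
  after f': (1 6 4 2 5)

r f r f'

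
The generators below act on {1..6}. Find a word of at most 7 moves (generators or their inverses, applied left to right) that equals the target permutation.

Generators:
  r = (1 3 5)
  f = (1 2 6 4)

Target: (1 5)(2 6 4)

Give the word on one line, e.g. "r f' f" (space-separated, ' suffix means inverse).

f r f' r' f

  after f: (1 2 6 4)
  after r: (1 2 6 4 3 5)
  after f': (3 5 4)
  after r': (1 5 4)
  after f: (1 5)(2 6 4)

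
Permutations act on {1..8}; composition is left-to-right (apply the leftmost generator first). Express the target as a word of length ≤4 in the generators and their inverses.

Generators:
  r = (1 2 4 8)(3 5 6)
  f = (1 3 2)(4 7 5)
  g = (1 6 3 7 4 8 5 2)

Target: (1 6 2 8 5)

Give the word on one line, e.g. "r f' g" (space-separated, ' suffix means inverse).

  after r: (1 2 4 8)(3 5 6)
  after f': (1 3 7 4 8 2 5 6)
  after g': (1 6 2 8 5)

r f' g'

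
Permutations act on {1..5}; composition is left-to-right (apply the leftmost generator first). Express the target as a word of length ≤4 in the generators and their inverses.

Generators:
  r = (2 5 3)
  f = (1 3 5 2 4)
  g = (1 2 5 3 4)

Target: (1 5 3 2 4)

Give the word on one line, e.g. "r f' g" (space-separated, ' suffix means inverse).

  after g': (1 4 3 5 2)
  after f': (1 2 4)
  after r: (1 5 3 2 4)

g' f' r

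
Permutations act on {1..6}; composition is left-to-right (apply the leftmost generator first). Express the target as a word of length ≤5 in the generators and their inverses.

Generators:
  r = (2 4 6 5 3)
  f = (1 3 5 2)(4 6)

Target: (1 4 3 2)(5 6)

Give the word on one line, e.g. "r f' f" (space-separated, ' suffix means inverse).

f r r

  after f: (1 3 5 2)(4 6)
  after r: (1 2)(4 5)
  after r: (1 4 3 2)(5 6)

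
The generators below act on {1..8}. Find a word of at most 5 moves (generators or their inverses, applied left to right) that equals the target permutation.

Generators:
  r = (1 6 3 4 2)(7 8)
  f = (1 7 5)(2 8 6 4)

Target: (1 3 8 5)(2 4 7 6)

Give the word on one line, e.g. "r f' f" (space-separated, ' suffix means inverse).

  after r': (1 2 4 3 6)(7 8)
  after r': (1 4 6 2 3)
  after r': (1 3 2 6 4)(7 8)
  after f: (1 3 8 5)(2 4 7 6)

r' r' r' f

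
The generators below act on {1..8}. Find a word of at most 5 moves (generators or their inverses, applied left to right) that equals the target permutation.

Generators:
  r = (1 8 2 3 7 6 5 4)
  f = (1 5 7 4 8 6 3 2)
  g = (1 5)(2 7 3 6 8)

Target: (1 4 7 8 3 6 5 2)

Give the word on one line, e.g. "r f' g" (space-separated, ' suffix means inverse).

  after r': (1 4 5 6 7 3 2 8)
  after g': (1 4)(2 6)(3 8 5)
  after f': (1 7 5 6 3 4 2 8)
  after f': (1 5 8 2 4 3 7)
  after r: (1 4 7 8 3 6 5 2)

r' g' f' f' r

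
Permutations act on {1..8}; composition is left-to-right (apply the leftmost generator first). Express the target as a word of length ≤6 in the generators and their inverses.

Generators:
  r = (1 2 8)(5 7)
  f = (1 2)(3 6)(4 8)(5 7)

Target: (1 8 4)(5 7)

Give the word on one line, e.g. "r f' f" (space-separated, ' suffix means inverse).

r' f r r f

  after r': (1 8 2)(5 7)
  after f: (1 4 8)(3 6)
  after r: (1 4)(2 8)(3 6)(5 7)
  after r: (1 4 2)(3 6)
  after f: (1 8 4)(5 7)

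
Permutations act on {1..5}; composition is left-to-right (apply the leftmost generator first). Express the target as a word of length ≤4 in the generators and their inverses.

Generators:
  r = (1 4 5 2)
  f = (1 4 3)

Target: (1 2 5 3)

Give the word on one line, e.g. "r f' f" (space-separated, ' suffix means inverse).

r r r f

  after r: (1 4 5 2)
  after r: (1 5)(2 4)
  after r: (1 2 5 4)
  after f: (1 2 5 3)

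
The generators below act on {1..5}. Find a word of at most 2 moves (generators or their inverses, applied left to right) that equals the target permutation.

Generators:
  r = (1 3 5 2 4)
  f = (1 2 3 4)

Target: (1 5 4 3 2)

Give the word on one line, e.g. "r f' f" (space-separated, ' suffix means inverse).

r r

  after r: (1 3 5 2 4)
  after r: (1 5 4 3 2)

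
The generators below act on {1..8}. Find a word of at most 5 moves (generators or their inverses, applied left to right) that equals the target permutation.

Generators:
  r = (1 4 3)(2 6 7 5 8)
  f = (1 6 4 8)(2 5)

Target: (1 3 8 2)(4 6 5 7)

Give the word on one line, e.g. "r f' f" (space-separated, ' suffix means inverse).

  after r': (1 3 4)(2 8 5 7 6)
  after f': (1 3 6 5 7)(2 4 8)
  after f': (1 3)(2 6)(5 7 8)
  after f': (1 3 8 2)(4 6 5 7)

r' f' f' f'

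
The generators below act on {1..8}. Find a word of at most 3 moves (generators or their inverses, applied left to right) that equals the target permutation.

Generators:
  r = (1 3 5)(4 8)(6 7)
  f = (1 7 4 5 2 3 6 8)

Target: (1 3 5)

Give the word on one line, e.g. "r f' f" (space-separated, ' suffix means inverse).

  after r': (1 5 3)(4 8)(6 7)
  after r': (1 3 5)

r' r'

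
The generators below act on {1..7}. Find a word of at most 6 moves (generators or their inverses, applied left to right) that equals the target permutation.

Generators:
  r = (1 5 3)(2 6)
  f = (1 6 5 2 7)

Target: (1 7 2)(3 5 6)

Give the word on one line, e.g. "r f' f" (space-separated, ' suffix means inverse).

f' r' r' r' r'

  after f': (1 7 2 5 6)
  after r': (1 7 6 3 5 2)
  after r': (1 7 2 3)(5 6)
  after r': (1 7 6)(2 5)
  after r': (1 7 2)(3 5 6)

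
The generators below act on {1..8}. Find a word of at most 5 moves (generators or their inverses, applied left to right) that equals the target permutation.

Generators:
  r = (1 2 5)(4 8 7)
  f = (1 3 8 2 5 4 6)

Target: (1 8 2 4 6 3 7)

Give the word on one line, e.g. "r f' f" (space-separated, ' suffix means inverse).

f' r f' r

  after f': (1 6 4 5 2 8 3)
  after r: (1 6 8 3 2 7 4)
  after f': (1 4 6 3 8)(2 7 5)
  after r: (1 8 2 4 6 3 7)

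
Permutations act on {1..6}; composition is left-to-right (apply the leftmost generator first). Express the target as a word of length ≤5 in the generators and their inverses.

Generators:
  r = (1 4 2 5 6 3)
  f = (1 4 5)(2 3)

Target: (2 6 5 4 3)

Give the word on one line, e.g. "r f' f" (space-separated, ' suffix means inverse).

r' f r f

  after r': (1 3 6 5 2 4)
  after f: (1 2 5 3 6)
  after r: (1 5)(2 6 4)
  after f: (2 6 5 4 3)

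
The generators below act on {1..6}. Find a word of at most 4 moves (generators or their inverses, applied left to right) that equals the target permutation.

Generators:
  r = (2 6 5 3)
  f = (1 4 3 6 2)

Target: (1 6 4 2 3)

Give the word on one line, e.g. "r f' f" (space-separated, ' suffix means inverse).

f' f'

  after f': (1 2 6 3 4)
  after f': (1 6 4 2 3)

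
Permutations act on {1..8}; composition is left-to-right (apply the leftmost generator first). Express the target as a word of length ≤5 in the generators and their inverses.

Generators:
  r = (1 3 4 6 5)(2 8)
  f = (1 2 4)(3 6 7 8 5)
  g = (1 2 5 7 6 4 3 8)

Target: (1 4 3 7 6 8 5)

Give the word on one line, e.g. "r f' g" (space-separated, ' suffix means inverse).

f' r' g'

  after f': (1 4 2)(3 5 8 7 6)
  after r': (1 3 6)(2 5)(4 8 7)
  after g': (1 4 3 7 6 8 5)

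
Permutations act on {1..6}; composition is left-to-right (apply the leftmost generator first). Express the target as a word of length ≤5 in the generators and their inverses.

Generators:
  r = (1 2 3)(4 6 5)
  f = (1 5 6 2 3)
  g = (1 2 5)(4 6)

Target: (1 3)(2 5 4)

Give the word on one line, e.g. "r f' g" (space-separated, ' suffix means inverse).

r r g'

  after r: (1 2 3)(4 6 5)
  after r: (1 3 2)(4 5 6)
  after g': (1 3)(2 5 4)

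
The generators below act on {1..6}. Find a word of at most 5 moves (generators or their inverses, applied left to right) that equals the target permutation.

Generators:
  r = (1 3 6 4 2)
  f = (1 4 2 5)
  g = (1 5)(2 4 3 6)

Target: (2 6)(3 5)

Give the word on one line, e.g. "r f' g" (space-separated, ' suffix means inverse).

  after f': (1 5 2 4)
  after g': (3 4 5 6)
  after g': (1 5 3 2 6 4)
  after f: (2 6)(3 5)

f' g' g' f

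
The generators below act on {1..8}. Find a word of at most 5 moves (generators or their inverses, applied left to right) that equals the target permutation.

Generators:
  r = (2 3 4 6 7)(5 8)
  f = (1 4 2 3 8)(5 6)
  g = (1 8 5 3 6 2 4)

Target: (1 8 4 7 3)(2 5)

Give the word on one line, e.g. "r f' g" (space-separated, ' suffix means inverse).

  after g': (1 4 2 6 3 5 8)
  after r': (1 3 8)(2 4 7 6)
  after f: (1 8 4 7 5 6 3)
  after g': (2 6 5 3 4 7 8)
  after f': (1 8 4 7 3)(2 5)

g' r' f g' f'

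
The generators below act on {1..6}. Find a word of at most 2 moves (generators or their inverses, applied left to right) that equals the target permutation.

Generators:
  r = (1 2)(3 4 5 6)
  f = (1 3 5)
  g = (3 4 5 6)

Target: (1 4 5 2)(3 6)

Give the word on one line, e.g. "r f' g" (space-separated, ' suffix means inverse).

  after f: (1 3 5)
  after r: (1 4 5 2)(3 6)

f r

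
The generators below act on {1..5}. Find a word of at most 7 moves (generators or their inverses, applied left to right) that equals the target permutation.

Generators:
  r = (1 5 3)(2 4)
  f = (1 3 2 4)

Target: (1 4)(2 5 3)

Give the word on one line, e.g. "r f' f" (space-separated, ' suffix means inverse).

r f f r' f'

  after r: (1 5 3)(2 4)
  after f: (1 5 2)
  after f: (1 5 4)(2 3)
  after r': (2 5)(3 4)
  after f': (1 4)(2 5 3)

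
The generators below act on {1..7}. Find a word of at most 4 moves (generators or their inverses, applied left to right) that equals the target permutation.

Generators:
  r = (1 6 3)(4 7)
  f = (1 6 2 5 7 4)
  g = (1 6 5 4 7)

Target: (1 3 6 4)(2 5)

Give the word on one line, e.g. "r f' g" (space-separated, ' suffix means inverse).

  after r': (1 3 6)(4 7)
  after g': (1 3)(5 6 7)
  after f: (1 3 6 4)(2 5)

r' g' f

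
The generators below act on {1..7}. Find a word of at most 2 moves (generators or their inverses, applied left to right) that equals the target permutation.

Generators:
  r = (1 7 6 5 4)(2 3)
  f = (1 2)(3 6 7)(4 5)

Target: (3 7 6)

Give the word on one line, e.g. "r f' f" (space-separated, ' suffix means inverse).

f f

  after f: (1 2)(3 6 7)(4 5)
  after f: (3 7 6)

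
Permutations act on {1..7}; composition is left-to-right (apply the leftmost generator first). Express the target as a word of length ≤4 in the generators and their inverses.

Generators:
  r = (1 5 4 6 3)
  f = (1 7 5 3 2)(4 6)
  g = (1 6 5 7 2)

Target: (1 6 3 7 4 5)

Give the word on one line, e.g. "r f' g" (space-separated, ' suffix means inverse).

g' g' f' g

  after g': (1 2 7 5 6)
  after g': (1 7 6 2 5)
  after f': (2 7 4 6 3 5)
  after g: (1 6 3 7 4 5)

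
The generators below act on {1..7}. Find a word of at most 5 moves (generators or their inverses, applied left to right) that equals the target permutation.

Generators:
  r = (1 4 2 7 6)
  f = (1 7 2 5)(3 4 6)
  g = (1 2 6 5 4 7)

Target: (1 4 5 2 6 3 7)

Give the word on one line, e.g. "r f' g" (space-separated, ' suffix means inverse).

  after g: (1 2 6 5 4 7)
  after f': (1 7 5 3 6 2 4)
  after r': (1 2)(3 7 5)(4 6)
  after f': (1 7 2 5 6 3)
  after g': (1 4 5 2 6 3 7)

g f' r' f' g'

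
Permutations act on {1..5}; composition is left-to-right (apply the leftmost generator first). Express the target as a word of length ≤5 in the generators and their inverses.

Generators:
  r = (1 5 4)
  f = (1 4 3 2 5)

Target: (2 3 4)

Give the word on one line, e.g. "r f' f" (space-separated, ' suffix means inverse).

  after r: (1 5 4)
  after r: (1 4 5)
  after f': (2 3 4)

r r f'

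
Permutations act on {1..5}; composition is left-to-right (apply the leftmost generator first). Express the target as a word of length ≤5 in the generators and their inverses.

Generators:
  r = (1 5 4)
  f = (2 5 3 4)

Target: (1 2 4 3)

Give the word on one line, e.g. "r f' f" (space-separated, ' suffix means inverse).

  after r': (1 4 5)
  after f: (1 2 5)(3 4)
  after r: (1 2 4 3)

r' f r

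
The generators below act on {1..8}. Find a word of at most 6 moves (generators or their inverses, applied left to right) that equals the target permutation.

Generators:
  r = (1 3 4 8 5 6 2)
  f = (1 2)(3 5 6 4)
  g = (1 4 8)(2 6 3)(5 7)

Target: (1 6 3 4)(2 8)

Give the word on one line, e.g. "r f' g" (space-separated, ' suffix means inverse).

r' r' r' f

  after r': (1 2 6 5 8 4 3)
  after r': (1 6 8 3 2 5 4)
  after r': (1 5 3 6 4 2 8)
  after f: (1 6 3 4)(2 8)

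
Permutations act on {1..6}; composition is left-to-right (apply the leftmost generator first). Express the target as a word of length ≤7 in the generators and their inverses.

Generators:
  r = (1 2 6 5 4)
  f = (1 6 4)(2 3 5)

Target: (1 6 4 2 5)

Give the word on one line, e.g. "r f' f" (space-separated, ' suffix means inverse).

f' r r f' r'

  after f': (1 4 6)(2 5 3)
  after r: (2 4 5 3 6)
  after r: (1 2)(3 5)
  after f': (1 5 2 4 6)
  after r': (1 6 4 2 5)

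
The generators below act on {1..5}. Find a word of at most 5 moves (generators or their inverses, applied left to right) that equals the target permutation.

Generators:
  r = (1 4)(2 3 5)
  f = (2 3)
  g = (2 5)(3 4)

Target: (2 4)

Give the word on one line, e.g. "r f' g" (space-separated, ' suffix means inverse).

  after r': (1 4)(2 5 3)
  after r': (2 3 5)
  after g': (2 4 3)
  after f': (2 4)

r' r' g' f'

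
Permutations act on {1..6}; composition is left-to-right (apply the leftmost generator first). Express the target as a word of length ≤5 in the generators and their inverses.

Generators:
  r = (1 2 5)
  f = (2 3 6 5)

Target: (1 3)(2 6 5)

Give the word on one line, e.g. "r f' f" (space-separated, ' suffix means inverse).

f' r r f f

  after f': (2 5 6 3)
  after r: (1 2)(3 5 6)
  after r: (1 5 6 3)
  after f: (1 2 3)
  after f: (1 3)(2 6 5)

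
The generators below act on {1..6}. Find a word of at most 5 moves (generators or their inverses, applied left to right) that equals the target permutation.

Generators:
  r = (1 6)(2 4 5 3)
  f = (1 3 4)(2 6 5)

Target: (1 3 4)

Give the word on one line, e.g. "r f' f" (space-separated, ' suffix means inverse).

  after r': (1 6)(2 3 5 4)
  after f': (1 2)(3 6 4 5)
  after r: (1 4 3)(2 6 5)
  after f': (1 3 4)

r' f' r f'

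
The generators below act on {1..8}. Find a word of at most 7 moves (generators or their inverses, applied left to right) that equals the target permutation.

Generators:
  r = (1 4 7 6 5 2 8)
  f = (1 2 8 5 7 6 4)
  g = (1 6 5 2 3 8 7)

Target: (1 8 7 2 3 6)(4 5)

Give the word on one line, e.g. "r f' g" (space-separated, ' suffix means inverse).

r' r' g r g

  after r': (1 8 2 5 6 7 4)
  after r': (1 2 6 4 8 5 7)
  after g: (1 3 8 2 5)(4 7 6)
  after r: (1 3)(4 6 7 5)
  after g: (1 8 7 2 3 6)(4 5)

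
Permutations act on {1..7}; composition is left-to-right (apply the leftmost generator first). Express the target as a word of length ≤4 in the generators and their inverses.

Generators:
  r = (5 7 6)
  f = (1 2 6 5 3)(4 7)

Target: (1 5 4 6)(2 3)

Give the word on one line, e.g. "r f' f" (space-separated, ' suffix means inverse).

  after f': (1 3 5 6 2)(4 7)
  after r: (1 3 7 4 6 2)
  after r: (1 3 6 2)(4 5 7)
  after f': (1 5 4 6)(2 3)

f' r r f'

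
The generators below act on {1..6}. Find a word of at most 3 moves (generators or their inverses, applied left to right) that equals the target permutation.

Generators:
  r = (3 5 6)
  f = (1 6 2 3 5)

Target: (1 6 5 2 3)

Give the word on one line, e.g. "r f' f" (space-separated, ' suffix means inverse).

  after r': (3 6 5)
  after r': (3 5 6)
  after f: (1 6 5 2 3)

r' r' f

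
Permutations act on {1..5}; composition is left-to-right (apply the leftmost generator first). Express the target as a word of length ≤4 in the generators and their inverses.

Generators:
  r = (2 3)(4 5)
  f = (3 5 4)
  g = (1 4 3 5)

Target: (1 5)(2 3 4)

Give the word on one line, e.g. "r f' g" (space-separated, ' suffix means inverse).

g r'

  after g: (1 4 3 5)
  after r': (1 5)(2 3 4)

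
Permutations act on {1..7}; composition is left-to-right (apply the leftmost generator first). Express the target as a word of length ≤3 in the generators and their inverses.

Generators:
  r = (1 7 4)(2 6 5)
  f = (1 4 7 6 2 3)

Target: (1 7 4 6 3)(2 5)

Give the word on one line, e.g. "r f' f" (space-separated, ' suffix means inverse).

r r f

  after r: (1 7 4)(2 6 5)
  after r: (1 4 7)(2 5 6)
  after f: (1 7 4 6 3)(2 5)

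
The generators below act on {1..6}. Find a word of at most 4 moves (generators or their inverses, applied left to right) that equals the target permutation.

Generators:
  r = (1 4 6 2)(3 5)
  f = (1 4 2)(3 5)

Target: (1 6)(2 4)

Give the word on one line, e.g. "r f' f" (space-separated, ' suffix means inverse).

f r' f r

  after f: (1 4 2)(3 5)
  after r': (4 6)
  after f: (1 4 6 2)(3 5)
  after r: (1 6)(2 4)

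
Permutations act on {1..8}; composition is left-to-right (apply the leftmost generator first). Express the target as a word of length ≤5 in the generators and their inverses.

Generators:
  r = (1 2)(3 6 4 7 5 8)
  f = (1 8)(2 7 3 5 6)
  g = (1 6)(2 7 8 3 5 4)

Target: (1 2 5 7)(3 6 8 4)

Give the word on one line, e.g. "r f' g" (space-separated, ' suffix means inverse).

  after g: (1 6)(2 7 8 3 5 4)
  after g: (2 8 5)(3 4 7)
  after f': (1 8 3 4 2)(5 6)
  after f': (2 8 7)(3 4 6)
  after r': (1 2 5 7)(3 6 8 4)

g g f' f' r'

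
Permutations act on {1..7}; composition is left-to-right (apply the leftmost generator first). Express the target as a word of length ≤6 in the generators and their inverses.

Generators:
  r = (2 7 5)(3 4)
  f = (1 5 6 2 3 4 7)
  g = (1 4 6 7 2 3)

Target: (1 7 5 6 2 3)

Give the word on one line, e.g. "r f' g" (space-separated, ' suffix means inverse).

r' f' g r

  after r': (2 5 7)(3 4)
  after f': (1 7 6 5 4 2)
  after g: (1 2 4 3)(5 6)
  after r: (1 7 5 6 2 3)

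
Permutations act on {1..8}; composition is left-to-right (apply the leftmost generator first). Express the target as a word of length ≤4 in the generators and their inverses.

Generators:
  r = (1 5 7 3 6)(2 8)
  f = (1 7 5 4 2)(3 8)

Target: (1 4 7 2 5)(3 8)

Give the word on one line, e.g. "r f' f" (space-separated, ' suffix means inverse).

f f f

  after f: (1 7 5 4 2)(3 8)
  after f: (1 5 2 7 4)
  after f: (1 4 7 2 5)(3 8)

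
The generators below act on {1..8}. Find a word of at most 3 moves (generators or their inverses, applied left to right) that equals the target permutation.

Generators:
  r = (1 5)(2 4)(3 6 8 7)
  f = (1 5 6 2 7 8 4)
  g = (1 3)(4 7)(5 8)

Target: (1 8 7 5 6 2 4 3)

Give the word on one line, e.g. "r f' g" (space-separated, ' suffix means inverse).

f g'

  after f: (1 5 6 2 7 8 4)
  after g': (1 8 7 5 6 2 4 3)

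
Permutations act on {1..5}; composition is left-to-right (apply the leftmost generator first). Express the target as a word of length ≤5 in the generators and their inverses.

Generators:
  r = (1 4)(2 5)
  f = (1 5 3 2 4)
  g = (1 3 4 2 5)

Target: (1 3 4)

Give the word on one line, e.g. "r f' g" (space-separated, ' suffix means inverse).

r g g f

  after r: (1 4)(2 5)
  after g: (1 2)(3 4)
  after g: (1 5)(2 3)
  after f: (1 3 4)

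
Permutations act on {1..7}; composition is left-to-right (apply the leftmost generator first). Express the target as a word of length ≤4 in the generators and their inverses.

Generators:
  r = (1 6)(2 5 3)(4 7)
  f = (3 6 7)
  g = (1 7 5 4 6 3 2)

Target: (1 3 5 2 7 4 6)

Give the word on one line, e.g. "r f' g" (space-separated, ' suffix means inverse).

r' f f

  after r': (1 6)(2 3 5)(4 7)
  after f: (1 7 4 3 5 2 6)
  after f: (1 3 5 2 7 4 6)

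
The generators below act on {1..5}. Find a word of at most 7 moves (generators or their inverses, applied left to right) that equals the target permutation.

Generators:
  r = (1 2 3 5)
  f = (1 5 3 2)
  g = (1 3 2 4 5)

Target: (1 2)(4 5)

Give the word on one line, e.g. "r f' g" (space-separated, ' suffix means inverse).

  after g: (1 3 2 4 5)
  after f: (1 2 4 3)
  after g: (1 4 2 5)
  after r': (1 4)(2 3)
  after g': (1 2)(4 5)

g f g r' g'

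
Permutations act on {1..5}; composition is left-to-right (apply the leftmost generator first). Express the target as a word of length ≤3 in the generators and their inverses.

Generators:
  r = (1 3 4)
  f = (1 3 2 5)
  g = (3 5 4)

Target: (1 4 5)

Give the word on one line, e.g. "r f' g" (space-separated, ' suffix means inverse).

g' r'

  after g': (3 4 5)
  after r': (1 4 5)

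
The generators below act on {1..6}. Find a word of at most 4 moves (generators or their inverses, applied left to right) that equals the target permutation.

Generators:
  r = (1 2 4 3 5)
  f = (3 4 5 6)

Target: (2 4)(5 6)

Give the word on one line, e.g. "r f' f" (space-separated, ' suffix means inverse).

  after r: (1 2 4 3 5)
  after f: (1 2 5)(3 6)
  after r': (2 3 6 4)
  after f: (2 4)(5 6)

r f r' f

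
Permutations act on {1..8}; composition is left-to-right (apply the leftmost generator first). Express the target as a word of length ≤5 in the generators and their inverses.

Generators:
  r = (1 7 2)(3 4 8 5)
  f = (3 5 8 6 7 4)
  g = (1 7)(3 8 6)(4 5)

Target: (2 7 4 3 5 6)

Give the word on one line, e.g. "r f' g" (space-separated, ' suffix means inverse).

f g r r

  after f: (3 5 8 6 7 4)
  after g: (1 7 5 6)(3 4 8)
  after r: (1 2)(3 8 4 5 6 7)
  after r: (2 7 4 3 5 6)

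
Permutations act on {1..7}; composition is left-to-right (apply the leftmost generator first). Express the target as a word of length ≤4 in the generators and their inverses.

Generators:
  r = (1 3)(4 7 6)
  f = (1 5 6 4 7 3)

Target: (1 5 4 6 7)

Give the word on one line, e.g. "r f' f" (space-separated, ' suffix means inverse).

  after f: (1 5 6 4 7 3)
  after r: (1 5 4 6 7)

f r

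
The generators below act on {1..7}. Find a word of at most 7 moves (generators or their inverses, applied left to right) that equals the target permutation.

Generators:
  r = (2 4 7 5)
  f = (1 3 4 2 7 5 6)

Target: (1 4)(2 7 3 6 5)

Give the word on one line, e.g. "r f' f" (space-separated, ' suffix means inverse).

  after f': (1 6 5 7 2 4 3)
  after r: (1 6 2 7 4 3)
  after f': (1 5 7 3 6 4)
  after r': (1 7 3 6 2 5 4)
  after r': (1 4)(2 7 3 6 5)

f' r f' r' r'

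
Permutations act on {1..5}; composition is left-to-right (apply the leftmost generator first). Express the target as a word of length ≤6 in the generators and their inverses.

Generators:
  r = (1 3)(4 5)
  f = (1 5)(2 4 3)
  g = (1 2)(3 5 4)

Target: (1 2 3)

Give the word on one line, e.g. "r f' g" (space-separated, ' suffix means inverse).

g' f g f

  after g': (1 2)(3 4 5)
  after f: (1 4)(2 5)
  after g: (1 3 5)(2 4)
  after f: (1 2 3)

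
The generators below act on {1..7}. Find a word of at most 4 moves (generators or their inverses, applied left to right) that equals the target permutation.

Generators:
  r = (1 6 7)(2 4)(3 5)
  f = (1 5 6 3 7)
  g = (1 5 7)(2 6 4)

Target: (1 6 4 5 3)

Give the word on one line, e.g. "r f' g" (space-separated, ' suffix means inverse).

  after g': (1 7 5)(2 4 6)
  after f: (2 4 3 7 6)
  after r: (1 6 4 5 3)

g' f r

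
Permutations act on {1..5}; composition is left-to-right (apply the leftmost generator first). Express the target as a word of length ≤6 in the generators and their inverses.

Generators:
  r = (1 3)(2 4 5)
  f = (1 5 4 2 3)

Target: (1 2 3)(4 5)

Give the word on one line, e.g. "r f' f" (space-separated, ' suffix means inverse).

r r f r' f

  after r: (1 3)(2 4 5)
  after r: (2 5 4)
  after f: (1 5 2 4 3)
  after r': (1 4)
  after f: (1 2 3)(4 5)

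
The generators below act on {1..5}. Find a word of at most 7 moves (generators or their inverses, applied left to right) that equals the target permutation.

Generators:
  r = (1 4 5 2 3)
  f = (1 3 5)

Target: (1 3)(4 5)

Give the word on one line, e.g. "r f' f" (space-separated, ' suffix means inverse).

  after r: (1 4 5 2 3)
  after r: (1 5 3 4 2)
  after f': (1 3 4 2 5)
  after r: (3 5 4)
  after f: (1 3)(4 5)

r r f' r f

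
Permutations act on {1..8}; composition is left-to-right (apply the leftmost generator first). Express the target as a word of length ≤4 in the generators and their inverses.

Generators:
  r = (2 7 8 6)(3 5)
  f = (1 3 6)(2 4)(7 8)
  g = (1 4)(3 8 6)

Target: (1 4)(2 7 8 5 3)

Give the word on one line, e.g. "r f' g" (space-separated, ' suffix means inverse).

  after g': (1 4)(3 6 8)
  after r: (1 4)(2 7 8 5 3)

g' r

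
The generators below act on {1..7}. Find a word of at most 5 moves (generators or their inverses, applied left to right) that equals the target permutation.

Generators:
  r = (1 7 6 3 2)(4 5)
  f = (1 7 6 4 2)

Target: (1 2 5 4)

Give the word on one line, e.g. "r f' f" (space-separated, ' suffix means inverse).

  after r': (1 2 3 6 7)(4 5)
  after r': (1 3 7 2 6)
  after f: (1 3 6 7)(2 4)
  after r: (1 2 5 4)

r' r' f r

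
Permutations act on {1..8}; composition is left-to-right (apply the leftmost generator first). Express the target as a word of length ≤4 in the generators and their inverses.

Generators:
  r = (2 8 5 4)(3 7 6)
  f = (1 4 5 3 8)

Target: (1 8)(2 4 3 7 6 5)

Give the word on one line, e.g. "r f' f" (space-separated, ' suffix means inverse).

r' r' f'

  after r': (2 4 5 8)(3 6 7)
  after r': (2 5)(3 7 6)(4 8)
  after f': (1 8)(2 4 3 7 6 5)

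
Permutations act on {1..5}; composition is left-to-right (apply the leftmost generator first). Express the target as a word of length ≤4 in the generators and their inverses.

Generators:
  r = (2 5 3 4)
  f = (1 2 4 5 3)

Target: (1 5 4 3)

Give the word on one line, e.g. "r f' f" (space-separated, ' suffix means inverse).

  after f: (1 2 4 5 3)
  after r: (1 5 4 3)

f r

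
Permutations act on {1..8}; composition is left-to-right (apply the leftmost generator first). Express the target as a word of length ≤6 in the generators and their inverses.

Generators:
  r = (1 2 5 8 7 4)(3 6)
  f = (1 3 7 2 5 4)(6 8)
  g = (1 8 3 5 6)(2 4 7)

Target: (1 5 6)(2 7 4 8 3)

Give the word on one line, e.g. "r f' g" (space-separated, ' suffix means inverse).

  after g: (1 8 3 5 6)(2 4 7)
  after f: (1 6 3 4 2)(5 8 7)
  after r': (1 3 7 2 4)
  after g: (1 5 6)(2 7 4 8 3)

g f r' g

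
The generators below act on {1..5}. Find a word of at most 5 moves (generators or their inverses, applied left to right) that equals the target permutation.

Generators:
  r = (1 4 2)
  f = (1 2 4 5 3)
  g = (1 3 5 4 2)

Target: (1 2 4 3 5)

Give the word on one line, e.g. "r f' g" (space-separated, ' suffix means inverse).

  after r': (1 2 4)
  after f': (3 5 4)
  after r': (1 2 4 3 5)

r' f' r'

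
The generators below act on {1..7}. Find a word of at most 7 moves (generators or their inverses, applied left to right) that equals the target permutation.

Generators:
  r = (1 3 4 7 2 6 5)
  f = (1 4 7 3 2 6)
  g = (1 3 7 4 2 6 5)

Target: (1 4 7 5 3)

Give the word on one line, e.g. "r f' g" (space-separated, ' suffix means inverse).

r f' g' r' f

  after r: (1 3 4 7 2 6 5)
  after f': (1 7 3)(5 6)
  after g': (1 3 5 2 4 7)
  after r': (2 3 6)(5 7)
  after f: (1 4 7 5 3)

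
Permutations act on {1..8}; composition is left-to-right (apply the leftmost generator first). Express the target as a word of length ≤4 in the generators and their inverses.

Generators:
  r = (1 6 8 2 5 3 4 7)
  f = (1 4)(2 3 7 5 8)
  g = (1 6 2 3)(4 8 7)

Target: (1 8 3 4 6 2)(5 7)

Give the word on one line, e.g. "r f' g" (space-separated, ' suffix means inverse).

f g

  after f: (1 4)(2 3 7 5 8)
  after g: (1 8 3 4 6 2)(5 7)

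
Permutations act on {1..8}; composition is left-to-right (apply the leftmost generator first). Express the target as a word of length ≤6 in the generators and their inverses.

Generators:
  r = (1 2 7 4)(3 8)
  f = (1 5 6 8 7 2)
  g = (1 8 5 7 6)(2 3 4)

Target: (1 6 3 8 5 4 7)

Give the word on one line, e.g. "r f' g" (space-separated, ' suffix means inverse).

r' g r' g'

  after r': (1 4 7 2)(3 8)
  after g: (1 2 8 4 6)(3 5 7)
  after r': (2 3 5)(4 6)(7 8)
  after g': (1 6 3 8 5 4 7)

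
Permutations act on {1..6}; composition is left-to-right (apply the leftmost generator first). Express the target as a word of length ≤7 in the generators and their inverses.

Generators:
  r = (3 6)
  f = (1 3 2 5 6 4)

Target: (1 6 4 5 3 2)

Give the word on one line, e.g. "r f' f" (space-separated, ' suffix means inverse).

f f r' f' r

  after f: (1 3 2 5 6 4)
  after f: (1 2 6)(3 5 4)
  after r': (1 2 3 5 4 6)
  after f': (1 3 2)(4 5 6)
  after r: (1 6 4 5 3 2)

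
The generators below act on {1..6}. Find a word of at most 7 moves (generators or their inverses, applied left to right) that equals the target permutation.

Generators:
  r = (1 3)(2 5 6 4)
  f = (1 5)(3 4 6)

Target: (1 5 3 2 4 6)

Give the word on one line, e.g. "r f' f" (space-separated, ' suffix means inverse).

r f' r' f' f'

  after r: (1 3)(2 5 6 4)
  after f': (1 6 3 5 4 2)
  after r': (1 5 6)(2 3)
  after f': (2 6 5 4 3)
  after f': (1 5 3 2 4 6)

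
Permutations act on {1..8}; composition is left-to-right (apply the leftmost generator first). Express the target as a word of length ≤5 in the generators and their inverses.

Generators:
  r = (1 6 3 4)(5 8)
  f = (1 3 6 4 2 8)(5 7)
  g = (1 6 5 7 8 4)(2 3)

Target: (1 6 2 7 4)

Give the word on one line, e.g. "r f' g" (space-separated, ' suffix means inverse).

  after r: (1 6 3 4)(5 8)
  after f: (1 4 3 2 8 7 5)
  after r: (2 5 6 3)(7 8)
  after g: (1 6 2 7 4)

r f r g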